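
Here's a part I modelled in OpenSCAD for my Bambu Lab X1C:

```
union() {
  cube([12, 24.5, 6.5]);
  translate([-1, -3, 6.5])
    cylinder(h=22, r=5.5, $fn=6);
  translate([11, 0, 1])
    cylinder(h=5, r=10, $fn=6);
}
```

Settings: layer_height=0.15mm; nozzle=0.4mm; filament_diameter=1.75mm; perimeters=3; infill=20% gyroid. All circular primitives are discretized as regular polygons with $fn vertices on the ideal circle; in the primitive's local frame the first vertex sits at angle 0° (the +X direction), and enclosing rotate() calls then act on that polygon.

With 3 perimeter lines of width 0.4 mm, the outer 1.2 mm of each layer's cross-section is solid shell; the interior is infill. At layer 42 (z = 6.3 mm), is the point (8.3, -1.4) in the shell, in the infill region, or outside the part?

At z = 6.3 mm: the cube is present — its section is the full 12×24.5 rectangle; the cylinder at (-1, -3) is absent (z outside [6.5, 28.5]); the cylinder at (11, 0) is absent (z outside [1, 6]); Taking the union: only the 12×24.5 cube is present, so the union is just that shape — 1 connected region. Overall, the cross-section is a single solid region. The nearest boundary edge runs (0.00, 0.00)→(12.00, 0.00); distance from the point to it = 1.40 mm. The point is not inside any of the regions above, so it lies outside the cross-section (1.40 mm from the nearest boundary).

outside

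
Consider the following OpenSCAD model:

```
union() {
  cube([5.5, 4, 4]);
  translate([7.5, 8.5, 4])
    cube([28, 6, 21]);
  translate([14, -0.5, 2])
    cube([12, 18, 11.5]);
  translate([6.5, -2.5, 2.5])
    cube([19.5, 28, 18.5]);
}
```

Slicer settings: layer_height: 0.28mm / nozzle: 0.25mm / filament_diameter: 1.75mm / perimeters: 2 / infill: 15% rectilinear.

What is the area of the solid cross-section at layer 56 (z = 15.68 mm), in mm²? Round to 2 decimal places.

At z = 15.68 mm: the cube does not reach this height (z outside [0, 4]); the cube at (7.5, 8.5) (footprint 28×6) is included at this height (area 168.00 mm²); the cube at (14, -0.5) does not reach this height (z outside [2, 13.5]); the 19.5×28 cube at (6.5, -2.5) contributes its full rectangle (area 546.00 mm²); Taking the union: the regions partially overlap — summed areas 714.00 mm² minus the doubly-counted overlap 111.00 mm² gives 603.00 mm² — area = 603.00 mm². Overall, the cross-section is a single solid region. Net area = 603.00 mm².

603.00 mm²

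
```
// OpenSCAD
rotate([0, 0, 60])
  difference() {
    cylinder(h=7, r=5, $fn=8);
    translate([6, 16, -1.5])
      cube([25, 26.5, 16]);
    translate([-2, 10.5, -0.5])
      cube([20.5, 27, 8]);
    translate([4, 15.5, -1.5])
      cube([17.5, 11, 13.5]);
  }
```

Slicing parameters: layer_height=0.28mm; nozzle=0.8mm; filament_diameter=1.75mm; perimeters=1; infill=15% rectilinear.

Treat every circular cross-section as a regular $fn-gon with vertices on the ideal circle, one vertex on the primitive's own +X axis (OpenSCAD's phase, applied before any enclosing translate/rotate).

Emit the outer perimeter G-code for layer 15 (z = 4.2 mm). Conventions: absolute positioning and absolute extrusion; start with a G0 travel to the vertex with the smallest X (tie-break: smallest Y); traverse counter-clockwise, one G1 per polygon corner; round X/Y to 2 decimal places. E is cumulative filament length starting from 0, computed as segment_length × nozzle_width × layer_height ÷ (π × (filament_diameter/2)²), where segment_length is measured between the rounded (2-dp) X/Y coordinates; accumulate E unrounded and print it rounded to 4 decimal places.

At z = 4.2 mm: the r=5 cylinder contributes a regular 8-gon of circumradius 5; the cube at (6, 16) (footprint 25×26.5) is included at this height; the cube at (-2, 10.5) is present — its section is the full 20.5×27 rectangle; the cube at (4, 15.5) (footprint 17.5×11) is included at this height; Subtracting the remaining from the first: starting from the r=5 cylinder, the 25×26.5 cube at (6, 16) misses the remaining region (no effect); the 20.5×27 cube at (-2, 10.5) misses the remaining region (no effect); the 17.5×11 cube at (4, 15.5) misses the remaining region (no effect) — 1 connected region; (whole slice rotated 60° about Z — lengths, areas and connectivity unchanged). The outline is a single polygon with 8 vertices. Extrusion per mm of travel: 0.8 × 0.28 / (π × 0.875²) = 0.093128. Accumulating E over each segment gives final E = 2.8509.

G0 X-4.83 Y-1.29 Z4.20
G1 X-2.50 Y-4.33 E0.3567
G1 X1.29 Y-4.83 E0.7127
G1 X4.33 Y-2.50 E1.0694
G1 X4.83 Y1.29 E1.4254
G1 X2.50 Y4.33 E1.7821
G1 X-1.29 Y4.83 E2.1381
G1 X-4.33 Y2.50 E2.4948
G1 X-4.83 Y-1.29 E2.8509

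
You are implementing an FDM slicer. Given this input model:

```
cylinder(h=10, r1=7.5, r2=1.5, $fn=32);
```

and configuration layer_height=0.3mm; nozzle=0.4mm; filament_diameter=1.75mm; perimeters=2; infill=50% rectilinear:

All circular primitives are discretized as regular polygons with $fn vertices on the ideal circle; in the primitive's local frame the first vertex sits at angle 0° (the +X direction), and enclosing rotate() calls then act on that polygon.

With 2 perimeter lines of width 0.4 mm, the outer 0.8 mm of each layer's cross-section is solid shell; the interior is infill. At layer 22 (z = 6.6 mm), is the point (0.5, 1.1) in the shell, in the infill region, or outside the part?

At z = 6.6 mm: the cone (r1=7.5→r2=1.5) has section circumradius 3.540 here — a regular 32-gon. Overall, the cross-section is a single solid region. The nearest boundary edge runs (1.97, 2.94)→(1.35, 3.27); distance from the point to it = 2.32 mm. The point is inside the cross-section and 2.32 mm from the nearest boundary — more than the 0.8 mm shell width (2 × 0.4), so it's in the infill interior.

infill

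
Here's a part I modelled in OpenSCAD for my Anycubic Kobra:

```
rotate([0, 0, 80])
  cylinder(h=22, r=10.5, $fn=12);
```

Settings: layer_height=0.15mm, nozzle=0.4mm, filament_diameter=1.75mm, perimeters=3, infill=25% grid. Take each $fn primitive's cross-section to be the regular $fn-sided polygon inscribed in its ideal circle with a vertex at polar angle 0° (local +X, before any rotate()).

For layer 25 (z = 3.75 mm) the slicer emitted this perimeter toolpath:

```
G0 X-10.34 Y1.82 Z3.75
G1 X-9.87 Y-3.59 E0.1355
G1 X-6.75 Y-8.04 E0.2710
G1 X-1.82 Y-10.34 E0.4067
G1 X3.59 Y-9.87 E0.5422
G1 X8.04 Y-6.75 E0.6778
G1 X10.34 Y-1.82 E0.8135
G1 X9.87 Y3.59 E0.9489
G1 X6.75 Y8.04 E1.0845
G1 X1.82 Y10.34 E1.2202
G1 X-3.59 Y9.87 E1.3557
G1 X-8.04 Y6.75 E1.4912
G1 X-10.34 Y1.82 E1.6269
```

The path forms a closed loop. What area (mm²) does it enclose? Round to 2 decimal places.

330.74 mm²

Apply the shoelace formula to the sequence of (X, Y) vertices; enclosed area = 330.74 mm².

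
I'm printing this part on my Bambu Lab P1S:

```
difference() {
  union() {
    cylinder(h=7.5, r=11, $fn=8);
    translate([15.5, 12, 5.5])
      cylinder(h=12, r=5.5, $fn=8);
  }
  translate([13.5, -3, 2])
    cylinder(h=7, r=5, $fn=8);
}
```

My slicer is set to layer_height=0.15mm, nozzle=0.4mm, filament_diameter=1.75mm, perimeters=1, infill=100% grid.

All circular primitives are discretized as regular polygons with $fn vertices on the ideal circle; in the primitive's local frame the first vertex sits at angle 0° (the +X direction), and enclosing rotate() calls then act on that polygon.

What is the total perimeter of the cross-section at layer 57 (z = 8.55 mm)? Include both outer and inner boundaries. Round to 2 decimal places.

33.68 mm

At z = 8.55 mm: the cylinder is absent (z outside [0, 7.5]); the cylinder at (15.5, 12): section is a regular 8-gon, circumradius r=5.5 (perimeter = 2·8·5.500·sin(180°/8) = 33.68 mm); Taking the union: only the r=5.5 cylinder at (15.5, 12) is present, so the union is just that shape — boundary = 33.68 mm; the r=5 cylinder at (13.5, -3) contributes a regular 8-gon of circumradius 5 (perimeter = 2·8·5.000·sin(180°/8) = 30.61 mm); Taking the first minus the rest: starting from the result so far, the r=5 cylinder at (13.5, -3) misses the remaining region (no effect) — boundary = 33.68 mm. Overall, the cross-section is a single solid region. Total boundary length (outer) = 33.68 mm.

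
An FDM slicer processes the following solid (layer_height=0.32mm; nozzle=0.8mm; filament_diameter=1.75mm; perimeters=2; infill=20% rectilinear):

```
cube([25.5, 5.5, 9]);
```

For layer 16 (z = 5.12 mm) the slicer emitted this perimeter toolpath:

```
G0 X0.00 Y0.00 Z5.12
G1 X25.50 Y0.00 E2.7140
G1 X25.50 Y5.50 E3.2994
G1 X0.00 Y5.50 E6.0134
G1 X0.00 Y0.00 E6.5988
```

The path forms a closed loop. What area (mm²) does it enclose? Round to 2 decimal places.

140.25 mm²

Apply the shoelace formula to the sequence of (X, Y) vertices; enclosed area = 140.25 mm².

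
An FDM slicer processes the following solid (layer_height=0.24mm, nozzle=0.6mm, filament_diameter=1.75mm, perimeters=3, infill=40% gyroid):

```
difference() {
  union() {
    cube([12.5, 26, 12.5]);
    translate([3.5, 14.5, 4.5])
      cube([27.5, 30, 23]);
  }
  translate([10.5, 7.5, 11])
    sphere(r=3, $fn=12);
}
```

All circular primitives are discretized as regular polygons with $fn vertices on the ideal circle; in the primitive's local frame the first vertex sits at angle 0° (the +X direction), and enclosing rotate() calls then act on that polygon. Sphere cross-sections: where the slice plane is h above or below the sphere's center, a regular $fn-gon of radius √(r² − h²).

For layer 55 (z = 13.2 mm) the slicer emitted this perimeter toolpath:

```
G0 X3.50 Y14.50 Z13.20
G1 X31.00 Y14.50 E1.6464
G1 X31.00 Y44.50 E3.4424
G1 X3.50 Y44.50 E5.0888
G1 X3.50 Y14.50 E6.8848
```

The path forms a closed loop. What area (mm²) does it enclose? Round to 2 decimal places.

Apply the shoelace formula to the sequence of (X, Y) vertices; enclosed area = 825.00 mm².

825.00 mm²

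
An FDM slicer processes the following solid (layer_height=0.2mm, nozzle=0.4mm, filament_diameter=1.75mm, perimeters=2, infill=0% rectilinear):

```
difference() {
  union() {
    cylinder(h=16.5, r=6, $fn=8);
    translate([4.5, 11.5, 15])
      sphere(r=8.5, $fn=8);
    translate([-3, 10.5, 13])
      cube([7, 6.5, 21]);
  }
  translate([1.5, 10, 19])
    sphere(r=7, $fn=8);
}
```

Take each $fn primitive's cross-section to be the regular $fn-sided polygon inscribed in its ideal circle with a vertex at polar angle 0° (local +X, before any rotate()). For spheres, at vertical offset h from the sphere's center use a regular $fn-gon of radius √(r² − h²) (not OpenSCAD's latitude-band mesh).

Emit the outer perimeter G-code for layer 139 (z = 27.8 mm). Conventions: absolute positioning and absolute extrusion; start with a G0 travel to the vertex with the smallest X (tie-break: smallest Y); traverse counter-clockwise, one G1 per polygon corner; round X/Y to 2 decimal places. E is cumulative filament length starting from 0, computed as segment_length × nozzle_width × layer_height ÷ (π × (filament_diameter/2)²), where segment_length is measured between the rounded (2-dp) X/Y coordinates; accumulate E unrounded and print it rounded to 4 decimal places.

G0 X-3.00 Y10.50 Z27.80
G1 X4.00 Y10.50 E0.2328
G1 X4.00 Y17.00 E0.4490
G1 X-3.00 Y17.00 E0.6818
G1 X-3.00 Y10.50 E0.8980

At z = 27.8 mm: the cylinder is not intersected at this z (z outside [0, 16.5]); the sphere at (4.5, 11.5) is absent (|z−center|=12.800 > r=8.5); the cube at (-3, 10.5) (footprint 7×6.5) is included at this height; Taking the union: only the 7×6.5 cube at (-3, 10.5) is present, so the union is just that shape — 1 connected region; the sphere at (1.5, 10) is not intersected at this z (|z−center|=8.800 > r=7); Subtracting the remaining from the first: none of the subtracted shapes is present at this height, so the result so far is unchanged — 1 connected region. The outline is a single polygon with 4 vertices. Extrusion per mm of travel: 0.4 × 0.2 / (π × 0.875²) = 0.033260. Accumulating E over each segment gives final E = 0.8980.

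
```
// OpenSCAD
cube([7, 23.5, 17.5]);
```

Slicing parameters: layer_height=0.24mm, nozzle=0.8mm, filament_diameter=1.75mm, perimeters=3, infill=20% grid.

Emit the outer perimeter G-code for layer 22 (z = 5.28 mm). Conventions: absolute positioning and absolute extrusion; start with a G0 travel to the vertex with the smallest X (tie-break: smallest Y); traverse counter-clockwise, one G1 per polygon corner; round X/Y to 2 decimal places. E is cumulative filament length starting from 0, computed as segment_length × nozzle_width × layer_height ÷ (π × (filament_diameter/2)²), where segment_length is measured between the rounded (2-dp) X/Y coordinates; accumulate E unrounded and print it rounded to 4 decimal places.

At z = 5.28 mm: the cube (footprint 7×23.5) is included at this height. The outline is a single polygon with 4 vertices. Extrusion per mm of travel: 0.8 × 0.24 / (π × 0.875²) = 0.079824. Accumulating E over each segment gives final E = 4.8693.

G0 X0.00 Y0.00 Z5.28
G1 X7.00 Y0.00 E0.5588
G1 X7.00 Y23.50 E2.4346
G1 X0.00 Y23.50 E2.9934
G1 X0.00 Y0.00 E4.8693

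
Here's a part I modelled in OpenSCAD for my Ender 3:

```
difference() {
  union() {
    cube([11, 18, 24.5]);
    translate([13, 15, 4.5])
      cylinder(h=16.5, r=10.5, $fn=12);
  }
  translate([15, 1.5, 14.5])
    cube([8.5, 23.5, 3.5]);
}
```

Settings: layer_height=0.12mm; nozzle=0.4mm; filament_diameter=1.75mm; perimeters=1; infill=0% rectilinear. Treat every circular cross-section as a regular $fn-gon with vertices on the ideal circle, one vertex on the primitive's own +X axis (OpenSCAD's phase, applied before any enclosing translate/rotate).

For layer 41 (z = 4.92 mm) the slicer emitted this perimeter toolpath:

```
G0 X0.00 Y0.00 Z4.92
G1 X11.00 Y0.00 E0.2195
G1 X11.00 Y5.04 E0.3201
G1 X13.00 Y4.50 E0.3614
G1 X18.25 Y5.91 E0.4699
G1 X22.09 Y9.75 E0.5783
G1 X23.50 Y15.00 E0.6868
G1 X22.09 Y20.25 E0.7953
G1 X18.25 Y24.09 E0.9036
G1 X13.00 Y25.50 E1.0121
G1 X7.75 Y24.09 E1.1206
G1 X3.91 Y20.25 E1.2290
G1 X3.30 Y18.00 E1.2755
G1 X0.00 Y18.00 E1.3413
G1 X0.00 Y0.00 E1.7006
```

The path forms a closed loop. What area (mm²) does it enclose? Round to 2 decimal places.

Apply the shoelace formula to the sequence of (X, Y) vertices; enclosed area = 442.15 mm².

442.15 mm²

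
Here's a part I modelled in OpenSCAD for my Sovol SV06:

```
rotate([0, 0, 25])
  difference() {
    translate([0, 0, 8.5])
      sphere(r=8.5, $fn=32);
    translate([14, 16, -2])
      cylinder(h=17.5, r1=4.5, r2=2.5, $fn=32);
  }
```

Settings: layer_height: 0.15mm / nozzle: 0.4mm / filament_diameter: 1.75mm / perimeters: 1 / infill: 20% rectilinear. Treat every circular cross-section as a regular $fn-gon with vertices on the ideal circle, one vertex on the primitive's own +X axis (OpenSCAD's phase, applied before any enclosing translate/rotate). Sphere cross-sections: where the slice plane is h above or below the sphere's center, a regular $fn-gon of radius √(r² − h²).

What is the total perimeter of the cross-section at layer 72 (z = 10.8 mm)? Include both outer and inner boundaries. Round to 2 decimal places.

At z = 10.8 mm: the r=8.5 sphere contributes a regular 32-gon of circumradius √(8.5²−2.3²) = 8.183 (perimeter = 2·32·8.183·sin(180°/32) = 51.33 mm); the cone at (14, 16): at t=0.731 of its height the radius interpolates to r₁+(r₂−r₁)t = 3.037, giving a regular 32-gon of that circumradius (perimeter = 2·32·3.037·sin(180°/32) = 19.05 mm); After the difference (first − rest): starting from the r=8.5 sphere, the cone at (14, 16) misses the remaining region (no effect) — boundary = 51.33 mm; (rotated 25° about Z; rotation is an isometry so areas/perimeters/island counts are preserved). Overall, the cross-section is a single solid region. Total boundary length (outer) = 51.33 mm.

51.33 mm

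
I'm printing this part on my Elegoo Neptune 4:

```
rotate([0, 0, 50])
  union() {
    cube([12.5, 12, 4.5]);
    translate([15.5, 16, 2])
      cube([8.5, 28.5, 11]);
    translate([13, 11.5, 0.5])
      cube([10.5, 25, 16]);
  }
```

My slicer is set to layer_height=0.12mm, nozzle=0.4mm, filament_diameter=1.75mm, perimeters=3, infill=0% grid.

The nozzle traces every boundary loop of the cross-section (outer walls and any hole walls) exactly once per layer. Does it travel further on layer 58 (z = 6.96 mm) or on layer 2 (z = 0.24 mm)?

Layer 58 (z = 6.96): the cube does not reach this height (z outside [0, 4.5]); the cube at (15.5, 16) is present — its section is the full 8.5×28.5 rectangle (perimeter 74.00 mm); the cube at (13, 11.5) (footprint 10.5×25) is included at this height (perimeter 71.00 mm); Merging all regions: the regions partially overlap (shared area 164.00 mm²), so the edge portions inside another operand are dropped and the merged outline is re-measured after clipping — boundary = 88.00 mm; (rotated 50° about Z; rotation is an isometry so areas/perimeters/island counts are preserved). So its perimeter = 88.00 mm. Layer 2 (z = 0.24): the cube (footprint 12.5×12) is included at this height (perimeter 49.00 mm); the cube at (15.5, 16) is not intersected at this z (z outside [2, 13]); the cube at (13, 11.5) is not intersected at this z (z outside [0.5, 16.5]); Merging all regions: only the 12.5×12 cube is present, so the union is just that shape — boundary = 49.00 mm; (whole slice rotated 50° about Z — lengths, areas and connectivity unchanged). So its perimeter = 49.00 mm. Layer 58 is larger (88.00 vs 49.00 mm).

layer 58 (z = 6.96 mm)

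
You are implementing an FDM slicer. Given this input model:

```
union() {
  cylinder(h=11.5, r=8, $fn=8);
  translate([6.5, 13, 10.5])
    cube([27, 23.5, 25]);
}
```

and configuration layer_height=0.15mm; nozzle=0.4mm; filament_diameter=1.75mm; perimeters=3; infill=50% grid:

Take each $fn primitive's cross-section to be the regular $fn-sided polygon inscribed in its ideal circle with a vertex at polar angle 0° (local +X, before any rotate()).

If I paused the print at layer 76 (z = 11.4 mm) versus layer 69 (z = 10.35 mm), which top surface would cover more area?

Layer 76 (z = 11.4): the r=8 cylinder gives a regular 8-gon of circumradius 8 (constant along its height) (area = (8/2)·8.000²·sin(360°/8) = 181.02 mm²); the 27×23.5 cube at (6.5, 13) contributes its full rectangle (area 634.50 mm²); Taking the union: the 2 present regions are separate (no shared area or edge), so areas and boundary lengths simply add and each stays a separate island — area = 815.52 mm². So its area = 815.52 mm². Layer 69 (z = 10.35): the r=8 cylinder contributes a regular 8-gon of circumradius 8 (area = (8/2)·8.000²·sin(360°/8) = 181.02 mm²); the cube at (6.5, 13) does not reach this height (z outside [10.5, 35.5]); Merging all regions: only the r=8 cylinder is present, so the union is just that shape — area = 181.02 mm². So its area = 181.02 mm². Layer 76 is larger (815.52 vs 181.02 mm²).

layer 76 (z = 11.4 mm)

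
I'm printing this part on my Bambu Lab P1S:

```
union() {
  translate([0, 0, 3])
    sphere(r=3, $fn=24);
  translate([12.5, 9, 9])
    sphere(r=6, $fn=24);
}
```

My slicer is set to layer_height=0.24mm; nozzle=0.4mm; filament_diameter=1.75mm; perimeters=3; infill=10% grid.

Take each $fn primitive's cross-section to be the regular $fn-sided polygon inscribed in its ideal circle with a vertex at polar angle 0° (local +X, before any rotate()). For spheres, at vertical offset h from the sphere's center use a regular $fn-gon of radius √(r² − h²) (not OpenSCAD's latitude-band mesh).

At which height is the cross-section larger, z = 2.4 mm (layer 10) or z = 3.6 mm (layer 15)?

layer 15 (z = 3.6 mm)

Layer 10 (z = 2.4): the r=3 sphere contributes a regular 24-gon of circumradius √(3²−0.6²) = 2.939 (area = (24/2)·2.939²·sin(360°/24) = 26.83 mm²); the sphere at (12.5, 9) is absent (|z−center|=6.600 > r=6); Combining (union): only the r=3 sphere is present, so the union is just that shape — area = 26.83 mm². So its area = 26.83 mm². Layer 15 (z = 3.6): the r=3 sphere slices to a regular 24-gon of circumradius 2.939 (√(r²−h²) with h=0.6 from center) (area = (24/2)·2.939²·sin(360°/24) = 26.83 mm²); the sphere at (12.5, 9): section is a regular 24-gon, circumradius = √(r²−h²) = √(6²−5.4²) = 2.615 (area = (24/2)·2.615²·sin(360°/24) = 21.24 mm²); Taking the union: the 2 present regions are separate (no shared area or edge), so areas and boundary lengths simply add and each stays a separate island — area = 48.08 mm². So its area = 48.08 mm². Layer 15 is larger (48.08 vs 26.83 mm²).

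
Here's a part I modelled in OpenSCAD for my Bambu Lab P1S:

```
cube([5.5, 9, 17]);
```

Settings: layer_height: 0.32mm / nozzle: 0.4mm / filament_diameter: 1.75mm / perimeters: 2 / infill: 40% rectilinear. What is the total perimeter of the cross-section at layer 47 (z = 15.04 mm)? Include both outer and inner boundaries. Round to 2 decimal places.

29.00 mm

At z = 15.04 mm: the cube (footprint 5.5×9) is included at this height (perimeter 29.00 mm). Overall, the cross-section is a single solid region. Total boundary length (outer) = 29.00 mm.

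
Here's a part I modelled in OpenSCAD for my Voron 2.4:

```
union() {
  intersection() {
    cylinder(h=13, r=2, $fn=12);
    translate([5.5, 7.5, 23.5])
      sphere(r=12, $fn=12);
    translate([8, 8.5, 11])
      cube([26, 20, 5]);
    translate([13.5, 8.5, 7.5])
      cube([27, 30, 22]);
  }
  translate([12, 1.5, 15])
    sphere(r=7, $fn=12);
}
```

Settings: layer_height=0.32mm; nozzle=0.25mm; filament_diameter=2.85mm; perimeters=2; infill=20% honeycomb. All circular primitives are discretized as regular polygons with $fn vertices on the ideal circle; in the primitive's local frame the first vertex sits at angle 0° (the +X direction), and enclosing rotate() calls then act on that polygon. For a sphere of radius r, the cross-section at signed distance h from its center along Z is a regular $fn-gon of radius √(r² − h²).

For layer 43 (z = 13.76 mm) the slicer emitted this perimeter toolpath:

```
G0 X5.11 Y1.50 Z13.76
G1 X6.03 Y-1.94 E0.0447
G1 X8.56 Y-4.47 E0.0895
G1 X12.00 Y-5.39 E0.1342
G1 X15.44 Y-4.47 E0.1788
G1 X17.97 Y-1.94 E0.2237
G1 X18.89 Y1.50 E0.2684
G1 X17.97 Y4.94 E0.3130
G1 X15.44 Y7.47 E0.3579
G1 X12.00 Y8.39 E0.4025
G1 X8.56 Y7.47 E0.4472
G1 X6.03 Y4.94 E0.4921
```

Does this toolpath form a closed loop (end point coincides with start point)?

Start point (G0): (5.11, 1.50). End point (last G1): the path does not return to the start — open.

no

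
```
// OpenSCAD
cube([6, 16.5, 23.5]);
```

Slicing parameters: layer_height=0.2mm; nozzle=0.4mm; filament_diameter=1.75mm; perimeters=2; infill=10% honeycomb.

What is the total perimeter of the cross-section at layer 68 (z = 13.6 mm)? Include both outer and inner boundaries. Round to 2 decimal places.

45.00 mm

At z = 13.6 mm: the cube (footprint 6×16.5) is included at this height (perimeter 45.00 mm). Overall, the cross-section is a single solid region. Total boundary length (outer) = 45.00 mm.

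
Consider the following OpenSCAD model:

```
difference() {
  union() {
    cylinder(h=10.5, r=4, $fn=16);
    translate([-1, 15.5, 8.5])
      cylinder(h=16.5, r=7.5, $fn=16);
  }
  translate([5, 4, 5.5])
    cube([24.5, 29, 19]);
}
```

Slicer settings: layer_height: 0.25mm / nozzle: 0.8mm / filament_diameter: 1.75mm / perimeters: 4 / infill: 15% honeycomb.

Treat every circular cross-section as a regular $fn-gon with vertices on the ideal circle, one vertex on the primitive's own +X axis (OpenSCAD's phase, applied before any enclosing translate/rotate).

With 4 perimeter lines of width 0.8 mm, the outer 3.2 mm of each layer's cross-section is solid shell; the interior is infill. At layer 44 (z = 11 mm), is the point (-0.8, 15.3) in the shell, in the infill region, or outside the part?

At z = 11 mm: the cylinder does not reach this height (z outside [0, 10.5]); the r=7.5 cylinder at (-1, 15.5) gives a regular 16-gon of circumradius 7.5 (constant along its height); Merging all regions: only the r=7.5 cylinder at (-1, 15.5) is present, so the union is just that shape — 1 connected region; the cube at (5, 4) is present — its section is the full 24.5×29 rectangle; After the difference (first − rest): starting from the result so far, the 24.5×29 cube at (5, 4) partially overlaps it — only the 8.26 mm² overlap (of its 710.50 mm²) is removed, clipping the outline — 1 connected region. Overall, the cross-section is a single solid region. The nearest boundary edge runs (5.00, 19.76)→(5.00, 11.24); distance from the point to it = 5.80 mm. The point is inside the cross-section and 5.80 mm from the nearest boundary — more than the 3.2 mm shell width (4 × 0.8), so it's in the infill interior.

infill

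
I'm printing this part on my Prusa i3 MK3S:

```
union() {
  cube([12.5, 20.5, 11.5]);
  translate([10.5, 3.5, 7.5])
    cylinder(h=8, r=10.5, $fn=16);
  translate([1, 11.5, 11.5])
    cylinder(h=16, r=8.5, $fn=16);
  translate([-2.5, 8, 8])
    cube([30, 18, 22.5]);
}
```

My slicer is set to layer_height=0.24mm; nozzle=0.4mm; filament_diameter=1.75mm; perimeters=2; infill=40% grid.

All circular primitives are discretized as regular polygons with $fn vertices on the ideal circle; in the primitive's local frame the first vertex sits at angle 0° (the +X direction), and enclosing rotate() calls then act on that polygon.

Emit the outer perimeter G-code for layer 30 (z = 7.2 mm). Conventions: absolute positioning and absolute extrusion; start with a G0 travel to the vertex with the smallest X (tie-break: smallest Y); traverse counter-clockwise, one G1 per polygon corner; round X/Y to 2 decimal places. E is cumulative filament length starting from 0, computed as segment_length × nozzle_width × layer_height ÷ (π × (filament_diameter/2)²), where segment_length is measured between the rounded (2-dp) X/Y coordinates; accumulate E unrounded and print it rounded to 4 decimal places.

At z = 7.2 mm: the cube (footprint 12.5×20.5) is included at this height; the cylinder at (10.5, 3.5) does not reach this height (z outside [7.5, 15.5]); the cylinder at (1, 11.5) is not intersected at this z (z outside [11.5, 27.5]); the cube at (-2.5, 8) is absent (z outside [8, 30.5]); Taking the union: only the 12.5×20.5 cube is present, so the union is just that shape — 1 connected region. The outline is a single polygon with 4 vertices. Extrusion per mm of travel: 0.4 × 0.24 / (π × 0.875²) = 0.039912. Accumulating E over each segment gives final E = 2.6342.

G0 X0.00 Y0.00 Z7.20
G1 X12.50 Y0.00 E0.4989
G1 X12.50 Y20.50 E1.3171
G1 X0.00 Y20.50 E1.8160
G1 X0.00 Y0.00 E2.6342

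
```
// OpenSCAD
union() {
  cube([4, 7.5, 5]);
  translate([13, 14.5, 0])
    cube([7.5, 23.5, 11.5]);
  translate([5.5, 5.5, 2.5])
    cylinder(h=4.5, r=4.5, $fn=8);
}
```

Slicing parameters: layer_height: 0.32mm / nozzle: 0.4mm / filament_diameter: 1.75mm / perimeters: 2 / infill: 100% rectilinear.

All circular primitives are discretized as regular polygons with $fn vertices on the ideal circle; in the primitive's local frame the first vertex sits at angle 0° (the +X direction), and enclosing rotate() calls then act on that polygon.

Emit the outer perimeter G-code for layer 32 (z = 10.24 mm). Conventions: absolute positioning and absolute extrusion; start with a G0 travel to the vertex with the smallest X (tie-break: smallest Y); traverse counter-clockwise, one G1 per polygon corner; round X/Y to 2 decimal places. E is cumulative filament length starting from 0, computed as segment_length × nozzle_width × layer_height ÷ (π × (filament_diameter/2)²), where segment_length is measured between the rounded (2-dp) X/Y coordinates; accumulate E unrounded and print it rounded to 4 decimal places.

G0 X13.00 Y14.50 Z10.24
G1 X20.50 Y14.50 E0.3991
G1 X20.50 Y38.00 E1.6497
G1 X13.00 Y38.00 E2.0488
G1 X13.00 Y14.50 E3.2994

At z = 10.24 mm: the cube is not intersected at this z (z outside [0, 5]); the cube at (13, 14.5) is present — its section is the full 7.5×23.5 rectangle; the cylinder at (5.5, 5.5) is absent (z outside [2.5, 7]); Combining (union): only the 7.5×23.5 cube at (13, 14.5) is present, so the union is just that shape — 1 connected region. The outline is a single polygon with 4 vertices. Extrusion per mm of travel: 0.4 × 0.32 / (π × 0.875²) = 0.053216. Accumulating E over each segment gives final E = 3.2994.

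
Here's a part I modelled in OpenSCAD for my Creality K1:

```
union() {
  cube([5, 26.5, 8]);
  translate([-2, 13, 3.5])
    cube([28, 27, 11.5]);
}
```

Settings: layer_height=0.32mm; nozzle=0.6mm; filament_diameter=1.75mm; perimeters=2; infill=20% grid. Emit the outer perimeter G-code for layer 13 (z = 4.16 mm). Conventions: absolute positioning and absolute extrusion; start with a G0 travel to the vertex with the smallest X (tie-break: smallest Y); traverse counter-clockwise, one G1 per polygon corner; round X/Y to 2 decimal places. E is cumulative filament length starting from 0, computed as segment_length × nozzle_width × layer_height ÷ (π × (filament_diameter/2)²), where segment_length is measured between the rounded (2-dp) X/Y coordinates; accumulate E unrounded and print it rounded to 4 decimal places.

G0 X-2.00 Y13.00 Z4.16
G1 X0.00 Y13.00 E0.1596
G1 X0.00 Y0.00 E1.1974
G1 X5.00 Y0.00 E1.5965
G1 X5.00 Y13.00 E2.6342
G1 X26.00 Y13.00 E4.3105
G1 X26.00 Y40.00 E6.4658
G1 X-2.00 Y40.00 E8.7009
G1 X-2.00 Y13.00 E10.8561

At z = 4.16 mm: the 5×26.5 cube contributes its full rectangle; the cube at (-2, 13) (footprint 28×27) is included at this height; Taking the union: the regions partially overlap (shared area 67.50 mm²), so overlapping operands fuse into one piece — 1 connected region. The outline is a single polygon with 8 vertices. Extrusion per mm of travel: 0.6 × 0.32 / (π × 0.875²) = 0.079824. Accumulating E over each segment gives final E = 10.8561.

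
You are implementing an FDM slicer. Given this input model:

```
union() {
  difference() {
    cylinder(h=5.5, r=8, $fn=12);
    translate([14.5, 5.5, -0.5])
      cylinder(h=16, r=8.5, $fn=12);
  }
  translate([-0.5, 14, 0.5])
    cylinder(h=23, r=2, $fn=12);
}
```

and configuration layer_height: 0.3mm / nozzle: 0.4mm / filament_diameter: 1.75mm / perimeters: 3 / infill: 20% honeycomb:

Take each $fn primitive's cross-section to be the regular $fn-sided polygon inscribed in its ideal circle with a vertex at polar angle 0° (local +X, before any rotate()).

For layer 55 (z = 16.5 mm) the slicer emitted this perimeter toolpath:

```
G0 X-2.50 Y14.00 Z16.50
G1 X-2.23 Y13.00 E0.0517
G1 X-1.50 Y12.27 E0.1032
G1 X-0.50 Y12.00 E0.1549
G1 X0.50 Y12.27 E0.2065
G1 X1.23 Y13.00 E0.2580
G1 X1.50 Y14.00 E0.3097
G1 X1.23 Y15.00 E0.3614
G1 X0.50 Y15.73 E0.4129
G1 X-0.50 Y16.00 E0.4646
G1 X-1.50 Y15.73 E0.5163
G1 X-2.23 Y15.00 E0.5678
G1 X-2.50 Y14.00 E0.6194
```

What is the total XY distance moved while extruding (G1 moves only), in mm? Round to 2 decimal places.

Sum the Euclidean lengths of each G1 segment: total = 12.42 mm.

12.42 mm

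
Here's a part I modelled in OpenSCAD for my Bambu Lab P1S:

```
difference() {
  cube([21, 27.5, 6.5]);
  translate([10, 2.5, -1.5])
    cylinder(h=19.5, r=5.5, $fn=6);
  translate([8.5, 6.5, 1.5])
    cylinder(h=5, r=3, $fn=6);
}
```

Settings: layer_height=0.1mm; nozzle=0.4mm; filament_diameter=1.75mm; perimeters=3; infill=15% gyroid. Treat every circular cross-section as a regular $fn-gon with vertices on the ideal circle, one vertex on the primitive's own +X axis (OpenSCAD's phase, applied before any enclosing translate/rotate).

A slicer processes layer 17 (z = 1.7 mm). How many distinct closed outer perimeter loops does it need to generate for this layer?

At z = 1.7 mm: the cube (footprint 21×27.5) is included at this height; the r=5.5 cylinder at (10, 2.5) contributes a regular 6-gon of circumradius 5.5; the cylinder at (8.5, 6.5): section is a regular 6-gon, circumradius r=3; After the difference (first − rest): starting from the 21×27.5 cube, the r=5.5 cylinder at (10, 2.5) partially overlaps it — only the 63.19 mm² overlap (of its 78.59 mm²) is removed, clipping the outline; the r=3 cylinder at (8.5, 6.5) partially overlaps it — only the 9.19 mm² overlap (of its 23.38 mm²) is removed, clipping the outline — 1 connected region. The result has 1 disconnected region.

1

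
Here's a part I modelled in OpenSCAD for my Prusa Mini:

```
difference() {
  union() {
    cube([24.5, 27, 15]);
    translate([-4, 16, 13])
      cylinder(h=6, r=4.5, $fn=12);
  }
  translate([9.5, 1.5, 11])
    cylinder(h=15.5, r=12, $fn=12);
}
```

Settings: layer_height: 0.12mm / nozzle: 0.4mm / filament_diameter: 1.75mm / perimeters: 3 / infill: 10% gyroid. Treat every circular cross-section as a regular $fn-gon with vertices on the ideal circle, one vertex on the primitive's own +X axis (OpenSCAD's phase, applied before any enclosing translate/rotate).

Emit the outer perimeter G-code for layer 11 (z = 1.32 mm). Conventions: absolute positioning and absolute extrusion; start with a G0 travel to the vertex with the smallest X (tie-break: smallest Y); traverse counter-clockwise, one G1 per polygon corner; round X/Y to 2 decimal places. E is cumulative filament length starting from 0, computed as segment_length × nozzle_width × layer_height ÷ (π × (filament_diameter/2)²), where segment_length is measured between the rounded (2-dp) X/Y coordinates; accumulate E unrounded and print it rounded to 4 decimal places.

At z = 1.32 mm: the 24.5×27 cube contributes its full rectangle; the cylinder at (-4, 16) does not reach this height (z outside [13, 19]); Combining (union): only the 24.5×27 cube is present, so the union is just that shape — 1 connected region; the cylinder at (9.5, 1.5) does not reach this height (z outside [11, 26.5]); After the difference (first − rest): none of the subtracted shapes is present at this height, so the result so far is unchanged — 1 connected region. The outline is a single polygon with 4 vertices. Extrusion per mm of travel: 0.4 × 0.12 / (π × 0.875²) = 0.019956. Accumulating E over each segment gives final E = 2.0555.

G0 X0.00 Y0.00 Z1.32
G1 X24.50 Y0.00 E0.4889
G1 X24.50 Y27.00 E1.0277
G1 X0.00 Y27.00 E1.5167
G1 X0.00 Y0.00 E2.0555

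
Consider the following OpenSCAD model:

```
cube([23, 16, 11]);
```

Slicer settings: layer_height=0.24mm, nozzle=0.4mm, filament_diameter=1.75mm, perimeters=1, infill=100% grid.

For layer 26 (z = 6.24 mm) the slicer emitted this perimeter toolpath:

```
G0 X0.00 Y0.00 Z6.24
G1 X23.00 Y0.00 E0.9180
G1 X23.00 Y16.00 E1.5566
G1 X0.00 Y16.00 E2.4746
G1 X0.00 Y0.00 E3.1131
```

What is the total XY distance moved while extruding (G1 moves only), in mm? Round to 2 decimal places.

Sum the Euclidean lengths of each G1 segment: total = 78.00 mm.

78.00 mm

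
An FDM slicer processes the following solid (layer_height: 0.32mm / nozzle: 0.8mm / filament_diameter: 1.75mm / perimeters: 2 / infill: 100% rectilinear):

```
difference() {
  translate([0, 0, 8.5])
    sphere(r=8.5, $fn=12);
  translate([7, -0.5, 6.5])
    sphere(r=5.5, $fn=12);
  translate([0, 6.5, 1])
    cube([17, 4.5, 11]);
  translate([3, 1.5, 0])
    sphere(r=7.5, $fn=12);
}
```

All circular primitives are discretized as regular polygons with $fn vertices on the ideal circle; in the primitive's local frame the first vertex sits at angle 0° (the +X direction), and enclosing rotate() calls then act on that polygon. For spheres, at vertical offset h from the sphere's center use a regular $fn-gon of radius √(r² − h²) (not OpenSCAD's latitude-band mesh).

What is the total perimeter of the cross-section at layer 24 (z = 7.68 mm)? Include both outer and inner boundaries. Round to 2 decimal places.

57.87 mm

At z = 7.68 mm: the sphere: section is a regular 12-gon, circumradius = √(r²−h²) = √(8.5²−0.82²) = 8.460 (perimeter = 2·12·8.460·sin(180°/12) = 52.55 mm); the r=5.5 sphere at (7, -0.5) contributes a regular 12-gon of circumradius √(5.5²−1.18²) = 5.372 (perimeter = 2·12·5.372·sin(180°/12) = 33.37 mm); the cube at (0, 6.5) (footprint 17×4.5) is included at this height (perimeter 43.00 mm); the sphere at (3, 1.5) is not intersected at this z (|z−center|=7.680 > r=7.5); Taking the first minus the rest: starting from the r=8.5 sphere, the r=5.5 sphere at (7, -0.5) partially overlaps it — only the 50.23 mm² overlap (of its 86.57 mm²) is removed, clipping the outline; the 17×4.5 cube at (0, 6.5) partially overlaps it — only the 6.24 mm² overlap (of its 76.50 mm²) is removed, clipping the outline — boundary = 57.87 mm. Overall, the cross-section is a single solid region. Total boundary length (outer) = 57.87 mm.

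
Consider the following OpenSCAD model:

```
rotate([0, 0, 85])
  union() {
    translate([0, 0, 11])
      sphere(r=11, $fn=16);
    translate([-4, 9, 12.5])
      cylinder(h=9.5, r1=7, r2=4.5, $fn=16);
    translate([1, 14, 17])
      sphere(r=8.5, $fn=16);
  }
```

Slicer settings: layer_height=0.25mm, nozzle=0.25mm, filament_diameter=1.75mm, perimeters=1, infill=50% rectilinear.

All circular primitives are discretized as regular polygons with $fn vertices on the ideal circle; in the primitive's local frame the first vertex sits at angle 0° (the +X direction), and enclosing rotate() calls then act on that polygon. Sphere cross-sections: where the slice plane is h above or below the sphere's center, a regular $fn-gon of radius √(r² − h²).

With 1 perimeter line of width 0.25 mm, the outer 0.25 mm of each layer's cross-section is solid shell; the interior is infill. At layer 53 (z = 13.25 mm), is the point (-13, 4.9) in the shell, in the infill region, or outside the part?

infill

At z = 13.25 mm: the r=11 sphere slices to a regular 16-gon of circumradius 10.767 (√(r²−h²) with h=2.25 from center); the cone at (-4, 9): at t=0.079 of its height the radius interpolates to r₁+(r₂−r₁)t = 6.803, giving a regular 16-gon of that circumradius; the r=8.5 sphere at (1, 14) slices to a regular 16-gon of circumradius 7.628 (√(r²−h²) with h=3.75 from center); Merging all regions: the regions partially overlap (shared area 141.95 mm²), so overlapping operands fuse into one piece — 1 connected region; (rotated 85° about Z; rotation is an isometry so areas/perimeters/island counts are preserved). Overall, the cross-section is a single solid region. Undo the 85° rotation: the query point maps to (3.748, 13.378) in the un-rotated model frame. The nearest boundary edge runs (8.63, 14.00)→(8.05, 11.08); distance from the point to it = 4.66 mm. The point is inside the cross-section and 4.66 mm from the nearest boundary — more than the 0.25 mm shell width (1 × 0.25), so it's in the infill interior.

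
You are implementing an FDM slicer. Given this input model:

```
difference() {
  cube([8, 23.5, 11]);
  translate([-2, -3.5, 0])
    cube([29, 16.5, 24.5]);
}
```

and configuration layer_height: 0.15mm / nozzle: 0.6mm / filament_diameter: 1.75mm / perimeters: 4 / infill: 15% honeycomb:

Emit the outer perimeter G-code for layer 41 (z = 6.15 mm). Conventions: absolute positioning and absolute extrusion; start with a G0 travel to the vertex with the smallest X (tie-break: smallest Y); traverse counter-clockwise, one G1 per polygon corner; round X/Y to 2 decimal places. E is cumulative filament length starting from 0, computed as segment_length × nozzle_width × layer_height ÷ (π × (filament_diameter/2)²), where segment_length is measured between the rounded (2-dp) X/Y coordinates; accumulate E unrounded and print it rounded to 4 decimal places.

G0 X0.00 Y13.00 Z6.15
G1 X8.00 Y13.00 E0.2993
G1 X8.00 Y23.50 E0.6922
G1 X0.00 Y23.50 E0.9916
G1 X0.00 Y13.00 E1.3845

At z = 6.15 mm: the cube is present — its section is the full 8×23.5 rectangle; the cube at (-2, -3.5) is present — its section is the full 29×16.5 rectangle; After the difference (first − rest): starting from the 8×23.5 cube, the 29×16.5 cube at (-2, -3.5) partially overlaps it — only the 104.00 mm² overlap (of its 478.50 mm²) is removed, clipping the outline — 1 connected region. The outline is a single polygon with 4 vertices. Extrusion per mm of travel: 0.6 × 0.15 / (π × 0.875²) = 0.037418. Accumulating E over each segment gives final E = 1.3845.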